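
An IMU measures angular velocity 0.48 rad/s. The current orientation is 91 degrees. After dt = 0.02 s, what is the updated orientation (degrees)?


delta_theta = w * dt = 0.48 * 0.02 = 0.0096 rad
= 0.55 deg
theta_new = 91 + 0.55 = 91.55 deg


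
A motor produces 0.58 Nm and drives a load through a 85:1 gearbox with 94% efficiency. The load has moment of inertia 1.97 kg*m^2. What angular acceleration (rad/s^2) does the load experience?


tau_out = tau_motor * N * eta
= 0.58 * 85 * 0.94 = 46.342 Nm
alpha = tau_out / I = 46.342 / 1.97
= 23.5239 rad/s^2


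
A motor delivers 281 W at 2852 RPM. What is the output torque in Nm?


omega = 2852 * 2*pi/60 = 298.6607 rad/s
tau = P / omega = 281 / 298.6607
= 0.9409 Nm


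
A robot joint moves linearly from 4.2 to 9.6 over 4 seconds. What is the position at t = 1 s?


s = t/T = 1/4 = 0.25
p(t) = p0 + (pf-p0)*s
= 4.2 + (9.6 - 4.2) * 0.25
= 5.55


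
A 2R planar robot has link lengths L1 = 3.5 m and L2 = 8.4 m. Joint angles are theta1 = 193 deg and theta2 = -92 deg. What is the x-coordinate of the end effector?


Convert angles to radians: theta1 = 3.3685, theta2 = -1.6057
x = L1*cos(theta1) + L2*cos(theta1+theta2)
x = -3.4103 + -1.6028
x = -5.0131


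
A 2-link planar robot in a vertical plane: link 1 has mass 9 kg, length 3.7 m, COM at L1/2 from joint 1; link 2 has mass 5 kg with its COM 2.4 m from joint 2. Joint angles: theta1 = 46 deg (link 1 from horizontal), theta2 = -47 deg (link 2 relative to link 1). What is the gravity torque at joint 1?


Horizontal distance from joint 1 to link-1 COM:
  x_c1 = (L1/2)*cos(t1) = 1.85 * 0.6947 = 1.2851 m
Horizontal distance from joint 1 to link-2 COM:
  x_c2 = L1*cos(t1) + Lc2*cos(t1+t2)
       = 3.7*0.6947 + 2.4*0.9998 = 4.9699 m
tau1 = m1*g*x_c1 + m2*g*x_c2
     = 9*9.81*1.2851 + 5*9.81*4.9699
     = 113.4631 + 243.7721
     = 357.2352 Nm


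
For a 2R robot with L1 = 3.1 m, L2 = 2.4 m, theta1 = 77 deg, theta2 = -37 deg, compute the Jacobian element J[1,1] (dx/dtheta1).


J[1,1] = -L1*sin(t1) - L2*sin(t1+t2)
= -3.1*sin(77) - 2.4*sin(40)
= -4.5632


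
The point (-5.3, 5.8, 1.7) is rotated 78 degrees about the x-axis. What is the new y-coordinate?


Rotation about x-axis: y' = y*cos(theta) - z*sin(theta)
= 5.8 * 0.2079 - 1.7 * 0.9781
= -0.457


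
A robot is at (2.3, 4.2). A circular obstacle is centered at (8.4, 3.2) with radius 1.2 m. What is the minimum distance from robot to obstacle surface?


center_dist = sqrt((2.3-8.4)^2 + (4.2-3.2)^2)
= sqrt(37.21 + 1.0)
= 6.1814
min_dist = center_dist - radius = 6.1814 - 1.2 = 4.9814 m


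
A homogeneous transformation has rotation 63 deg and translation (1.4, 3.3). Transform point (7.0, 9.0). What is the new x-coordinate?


x' = cos(theta)*px - sin(theta)*py + tx
= 0.454*7.0 - 0.891*9.0 + 1.4
= -3.4411


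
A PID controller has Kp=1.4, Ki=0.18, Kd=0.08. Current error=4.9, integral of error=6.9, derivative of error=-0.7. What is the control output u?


u = Kp*e + Ki*int(e) + Kd*de/dt
= 1.4*4.9 + 0.18*6.9 + 0.08*(-0.7)
= 6.86 + 1.242 + -0.056
= 8.046


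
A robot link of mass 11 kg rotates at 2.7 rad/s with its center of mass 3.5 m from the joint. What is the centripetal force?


F = m * omega^2 * r
= 11 * 2.7^2 * 3.5
= 11 * 7.29 * 3.5
= 280.665 N


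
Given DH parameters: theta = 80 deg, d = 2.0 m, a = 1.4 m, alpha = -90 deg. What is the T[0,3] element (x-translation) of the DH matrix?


T[0,3] = a * cos(theta)
= 1.4 * cos(80 deg)
= 1.4 * 0.1736
= 0.2431


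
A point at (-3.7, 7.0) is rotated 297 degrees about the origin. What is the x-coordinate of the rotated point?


x' = x*cos(theta) - y*sin(theta)
cos(297 deg) = 0.454, sin(297 deg) = -0.891
x' = -3.7 * 0.454 - 7.0 * -0.891
= -1.6798 - -6.237
= 4.5573


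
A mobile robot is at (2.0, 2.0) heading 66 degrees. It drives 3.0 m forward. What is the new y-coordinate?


y_new = y0 + d*sin(theta)
= 2.0 + 3.0*sin(66)
= 2.0 + 2.7406
= 4.7406


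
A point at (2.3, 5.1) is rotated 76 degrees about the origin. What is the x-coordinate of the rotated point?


x' = x*cos(theta) - y*sin(theta)
cos(76 deg) = 0.2419, sin(76 deg) = 0.9703
x' = 2.3 * 0.2419 - 5.1 * 0.9703
= 0.5564 - 4.9485
= -4.3921


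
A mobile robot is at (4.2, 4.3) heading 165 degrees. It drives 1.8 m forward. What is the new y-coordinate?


y_new = y0 + d*sin(theta)
= 4.3 + 1.8*sin(165)
= 4.3 + 0.4659
= 4.7659


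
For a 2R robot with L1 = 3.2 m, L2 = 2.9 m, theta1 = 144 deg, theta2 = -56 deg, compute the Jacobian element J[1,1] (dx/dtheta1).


J[1,1] = -L1*sin(t1) - L2*sin(t1+t2)
= -3.2*sin(144) - 2.9*sin(88)
= -4.7791


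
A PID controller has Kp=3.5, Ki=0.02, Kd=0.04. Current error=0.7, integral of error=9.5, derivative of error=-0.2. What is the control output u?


u = Kp*e + Ki*int(e) + Kd*de/dt
= 3.5*0.7 + 0.02*9.5 + 0.04*(-0.2)
= 2.45 + 0.19 + -0.008
= 2.632


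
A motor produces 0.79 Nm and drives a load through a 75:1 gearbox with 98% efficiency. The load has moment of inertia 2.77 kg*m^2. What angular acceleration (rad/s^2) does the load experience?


tau_out = tau_motor * N * eta
= 0.79 * 75 * 0.98 = 58.065 Nm
alpha = tau_out / I = 58.065 / 2.77
= 20.9621 rad/s^2


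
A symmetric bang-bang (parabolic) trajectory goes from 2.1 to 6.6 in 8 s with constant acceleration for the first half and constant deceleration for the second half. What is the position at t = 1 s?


Symmetric rest-to-rest: each phase covers (pf-p0)/2 in time T/2. 0.5*a*(T/2)^2 = (pf-p0)/2 => a = 4*(pf-p0)/T^2
a = 4*(6.6-2.1)/8^2 = 0.2812
t = 1 is in the acceleration phase (t <= T/2).
p = p0 + 0.5*a*t^2 = 2.1 + 0.5*0.2812*1^2
= 2.2406


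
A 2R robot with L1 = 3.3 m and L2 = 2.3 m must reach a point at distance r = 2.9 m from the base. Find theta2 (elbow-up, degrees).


cos(theta2) = (r^2 - L1^2 - L2^2) / (2*L1*L2)
cos(theta2) = (8.41 - 10.89 - 5.29) / 15.18
cos(theta2) = -0.511858
theta2 = 120.7877 degrees


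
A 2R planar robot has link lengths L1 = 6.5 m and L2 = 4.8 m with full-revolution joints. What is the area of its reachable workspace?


r_max = L1 + L2 = 11.3 m
r_min = |L1 - L2| = 1.7 m
Area = pi*(r_max^2 - r_min^2)
= pi*(127.69 - 2.89)
= pi * 124.8
= 392.0708 m^2


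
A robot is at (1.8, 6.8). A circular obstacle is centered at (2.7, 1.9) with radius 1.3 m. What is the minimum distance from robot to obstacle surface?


center_dist = sqrt((1.8-2.7)^2 + (6.8-1.9)^2)
= sqrt(0.81 + 24.01)
= 4.982
min_dist = center_dist - radius = 4.982 - 1.3 = 3.682 m


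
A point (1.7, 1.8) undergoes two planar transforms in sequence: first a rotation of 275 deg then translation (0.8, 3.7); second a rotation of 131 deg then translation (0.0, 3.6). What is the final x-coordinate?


After transform 1:
x1 = cos(275)*1.7 - sin(275)*1.8 + 0.8 = 2.7413
y1 = sin(275)*1.7 + cos(275)*1.8 + 3.7 = 2.1633
After transform 2:
x2 = cos(131)*2.7413 - sin(131)*2.1633 + 0.0
= -3.4312


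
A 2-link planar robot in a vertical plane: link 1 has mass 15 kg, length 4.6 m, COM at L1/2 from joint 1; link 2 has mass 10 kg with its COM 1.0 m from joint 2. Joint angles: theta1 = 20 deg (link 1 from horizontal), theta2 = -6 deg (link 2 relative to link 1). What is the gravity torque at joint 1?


Horizontal distance from joint 1 to link-1 COM:
  x_c1 = (L1/2)*cos(t1) = 2.3 * 0.9397 = 2.1613 m
Horizontal distance from joint 1 to link-2 COM:
  x_c2 = L1*cos(t1) + Lc2*cos(t1+t2)
       = 4.6*0.9397 + 1.0*0.9703 = 5.2929 m
tau1 = m1*g*x_c1 + m2*g*x_c2
     = 15*9.81*2.1613 + 10*9.81*5.2929
     = 318.0343 + 519.2317
     = 837.266 Nm


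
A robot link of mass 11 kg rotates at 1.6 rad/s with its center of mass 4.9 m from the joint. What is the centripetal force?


F = m * omega^2 * r
= 11 * 1.6^2 * 4.9
= 11 * 2.56 * 4.9
= 137.984 N


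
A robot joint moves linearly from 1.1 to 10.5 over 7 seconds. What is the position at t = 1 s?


s = t/T = 1/7 = 0.1429
p(t) = p0 + (pf-p0)*s
= 1.1 + (10.5 - 1.1) * 0.1429
= 2.4429


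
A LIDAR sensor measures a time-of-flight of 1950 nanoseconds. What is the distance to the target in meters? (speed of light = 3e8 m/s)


tof = 1950 ns = 1.95e-06 s
dist = c * tof / 2
= 3e8 * 1.95e-06 / 2
= 292.5 m


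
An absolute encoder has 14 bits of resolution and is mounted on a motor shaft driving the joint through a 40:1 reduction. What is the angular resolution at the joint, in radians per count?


counts = 2^14 = 16384
effective counts at joint = 16384 * 40 = 655360
resolution = 2*pi / 655360
= 9.5874e-06 rad/count


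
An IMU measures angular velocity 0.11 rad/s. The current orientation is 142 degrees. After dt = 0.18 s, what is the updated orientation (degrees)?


delta_theta = w * dt = 0.11 * 0.18 = 0.0198 rad
= 1.1345 deg
theta_new = 142 + 1.1345 = 143.1345 deg


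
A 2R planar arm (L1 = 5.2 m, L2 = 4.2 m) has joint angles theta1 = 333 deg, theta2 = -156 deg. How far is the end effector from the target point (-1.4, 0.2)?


End effector via forward kinematics:
x = L1*cos(t1) + L2*cos(t1+t2) = 0.439
y = L1*sin(t1) + L2*sin(t1+t2) = -2.1409
Distance to target:
d = sqrt((-1.4 - 0.439)^2 + (0.2 - -2.1409)^2)
= sqrt(3.3819 + 5.48)
= 2.9769 m


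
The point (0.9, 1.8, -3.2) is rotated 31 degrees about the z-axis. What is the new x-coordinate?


Rotation about z-axis: x' = x*cos(theta) - y*sin(theta)
= 0.9 * 0.8572 - 1.8 * 0.515
= -0.1556


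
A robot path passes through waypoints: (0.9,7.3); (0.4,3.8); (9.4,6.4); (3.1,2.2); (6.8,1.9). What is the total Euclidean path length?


Segment lengths:
  seg1 = sqrt((-0.5)^2 + (-3.5)^2) = 3.5355
  seg2 = sqrt((9.0)^2 + (2.6)^2) = 9.368
  seg3 = sqrt((-6.3)^2 + (-4.2)^2) = 7.5717
  seg4 = sqrt((3.7)^2 + (-0.3)^2) = 3.7121
Total = 24.1874


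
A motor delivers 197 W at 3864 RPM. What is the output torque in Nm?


omega = 3864 * 2*pi/60 = 404.6371 rad/s
tau = P / omega = 197 / 404.6371
= 0.4869 Nm


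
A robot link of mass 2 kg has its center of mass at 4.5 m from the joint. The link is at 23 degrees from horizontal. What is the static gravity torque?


tau = m*g*L*cos(angle)
= 2 * 9.81 * 4.5 * cos(23 deg)
= 2 * 9.81 * 4.5 * 0.9205
= 81.2714 Nm


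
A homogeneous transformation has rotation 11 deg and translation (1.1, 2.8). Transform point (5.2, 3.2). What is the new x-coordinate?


x' = cos(theta)*px - sin(theta)*py + tx
= 0.9816*5.2 - 0.1908*3.2 + 1.1
= 5.5939


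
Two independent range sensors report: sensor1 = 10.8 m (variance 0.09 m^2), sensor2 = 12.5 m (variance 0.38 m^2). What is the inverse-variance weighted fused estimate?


w1 = (1/var1) / (1/var1 + 1/var2)
   = 11.1111 / (11.1111 + 2.6316) = 0.8085
w2 = 1 - w1 = 0.1915
fused = w1*s1 + w2*s2 = 8.7319 + 2.3936
= 11.1255 m


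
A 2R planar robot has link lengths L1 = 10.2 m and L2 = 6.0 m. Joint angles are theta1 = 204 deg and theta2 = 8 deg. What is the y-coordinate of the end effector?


Convert angles to radians: theta1 = 3.5605, theta2 = 0.1396
y = L1*sin(theta1) + L2*sin(theta1+theta2)
y = -4.1487 + -3.1795
y = -7.3282


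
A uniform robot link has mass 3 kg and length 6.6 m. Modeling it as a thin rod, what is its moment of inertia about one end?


I = (1/3) * m * L^2
= (1/3) * 3 * 6.6^2
= 0.333333 * 3 * 43.56
= 43.56 kg*m^2


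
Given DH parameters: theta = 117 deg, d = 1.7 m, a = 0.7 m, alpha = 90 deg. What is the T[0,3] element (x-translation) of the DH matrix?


T[0,3] = a * cos(theta)
= 0.7 * cos(117 deg)
= 0.7 * -0.454
= -0.3178


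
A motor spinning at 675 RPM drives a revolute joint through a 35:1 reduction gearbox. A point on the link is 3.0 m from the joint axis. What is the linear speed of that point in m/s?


omega_motor = 675 * 2*pi/60 = 70.6858 rad/s
omega_joint = omega_motor / 35 = 2.0196 rad/s
v = omega_joint * r = 2.0196 * 3.0
= 6.0588 m/s


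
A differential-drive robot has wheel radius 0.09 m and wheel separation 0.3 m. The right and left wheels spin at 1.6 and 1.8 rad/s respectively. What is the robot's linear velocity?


vR = r*wR = 0.09*1.6 = 0.144 m/s
vL = r*wL = 0.09*1.8 = 0.162 m/s
v = (vR+vL)/2 = 0.153 m/s
omega = (vR-vL)/L = -0.06 rad/s
linear velocity = 0.153 m/s


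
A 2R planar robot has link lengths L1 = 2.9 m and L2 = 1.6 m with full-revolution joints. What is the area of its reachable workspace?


r_max = L1 + L2 = 4.5 m
r_min = |L1 - L2| = 1.3 m
Area = pi*(r_max^2 - r_min^2)
= pi*(20.25 - 1.69)
= pi * 18.56
= 58.308 m^2


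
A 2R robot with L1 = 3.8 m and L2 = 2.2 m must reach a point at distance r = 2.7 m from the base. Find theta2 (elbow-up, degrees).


cos(theta2) = (r^2 - L1^2 - L2^2) / (2*L1*L2)
cos(theta2) = (7.29 - 14.44 - 4.84) / 16.72
cos(theta2) = -0.717105
theta2 = 135.816 degrees


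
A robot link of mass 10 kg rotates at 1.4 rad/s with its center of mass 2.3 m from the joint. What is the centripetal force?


F = m * omega^2 * r
= 10 * 1.4^2 * 2.3
= 10 * 1.96 * 2.3
= 45.08 N


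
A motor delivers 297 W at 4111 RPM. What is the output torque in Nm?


omega = 4111 * 2*pi/60 = 430.5029 rad/s
tau = P / omega = 297 / 430.5029
= 0.6899 Nm


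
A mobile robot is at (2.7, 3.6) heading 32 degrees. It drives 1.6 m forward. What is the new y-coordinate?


y_new = y0 + d*sin(theta)
= 3.6 + 1.6*sin(32)
= 3.6 + 0.8479
= 4.4479


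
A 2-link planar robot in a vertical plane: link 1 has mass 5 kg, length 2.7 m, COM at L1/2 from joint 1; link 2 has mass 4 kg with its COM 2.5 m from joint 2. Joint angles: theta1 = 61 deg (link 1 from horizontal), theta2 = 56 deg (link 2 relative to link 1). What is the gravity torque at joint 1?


Horizontal distance from joint 1 to link-1 COM:
  x_c1 = (L1/2)*cos(t1) = 1.35 * 0.4848 = 0.6545 m
Horizontal distance from joint 1 to link-2 COM:
  x_c2 = L1*cos(t1) + Lc2*cos(t1+t2)
       = 2.7*0.4848 + 2.5*-0.454 = 0.174 m
tau1 = m1*g*x_c1 + m2*g*x_c2
     = 5*9.81*0.6545 + 4*9.81*0.174
     = 32.1029 + 6.8281
     = 38.931 Nm


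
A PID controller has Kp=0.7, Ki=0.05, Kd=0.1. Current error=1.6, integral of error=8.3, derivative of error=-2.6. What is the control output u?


u = Kp*e + Ki*int(e) + Kd*de/dt
= 0.7*1.6 + 0.05*8.3 + 0.1*(-2.6)
= 1.12 + 0.415 + -0.26
= 1.275


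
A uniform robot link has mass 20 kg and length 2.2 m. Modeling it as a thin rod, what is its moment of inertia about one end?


I = (1/3) * m * L^2
= (1/3) * 20 * 2.2^2
= 0.333333 * 20 * 4.84
= 32.2667 kg*m^2


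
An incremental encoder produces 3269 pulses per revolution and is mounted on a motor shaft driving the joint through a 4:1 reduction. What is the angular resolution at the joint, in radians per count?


counts per rev = 3269
effective counts at joint = 3269 * 4 = 13076
resolution = 2*pi / 13076
= 4.8051e-04 rad/count


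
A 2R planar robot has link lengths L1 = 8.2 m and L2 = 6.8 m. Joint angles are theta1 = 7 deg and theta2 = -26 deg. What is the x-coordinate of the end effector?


Convert angles to radians: theta1 = 0.1222, theta2 = -0.4538
x = L1*cos(theta1) + L2*cos(theta1+theta2)
x = 8.1389 + 6.4295
x = 14.5684


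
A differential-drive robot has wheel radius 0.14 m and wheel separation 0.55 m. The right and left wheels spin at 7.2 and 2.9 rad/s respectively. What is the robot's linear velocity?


vR = r*wR = 0.14*7.2 = 1.008 m/s
vL = r*wL = 0.14*2.9 = 0.406 m/s
v = (vR+vL)/2 = 0.707 m/s
omega = (vR-vL)/L = 1.0945 rad/s
linear velocity = 0.707 m/s


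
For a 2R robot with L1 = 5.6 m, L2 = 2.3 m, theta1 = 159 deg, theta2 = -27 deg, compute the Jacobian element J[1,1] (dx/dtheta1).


J[1,1] = -L1*sin(t1) - L2*sin(t1+t2)
= -5.6*sin(159) - 2.3*sin(132)
= -3.7161


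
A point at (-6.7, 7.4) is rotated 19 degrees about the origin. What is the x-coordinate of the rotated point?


x' = x*cos(theta) - y*sin(theta)
cos(19 deg) = 0.9455, sin(19 deg) = 0.3256
x' = -6.7 * 0.9455 - 7.4 * 0.3256
= -6.335 - 2.4092
= -8.7442


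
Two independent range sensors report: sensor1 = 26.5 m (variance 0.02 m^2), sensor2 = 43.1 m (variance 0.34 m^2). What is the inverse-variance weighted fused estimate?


w1 = (1/var1) / (1/var1 + 1/var2)
   = 50.0 / (50.0 + 2.9412) = 0.9444
w2 = 1 - w1 = 0.0556
fused = w1*s1 + w2*s2 = 25.0278 + 2.3944
= 27.4222 m


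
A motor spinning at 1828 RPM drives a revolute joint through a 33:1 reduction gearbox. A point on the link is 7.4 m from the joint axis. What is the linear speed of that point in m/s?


omega_motor = 1828 * 2*pi/60 = 191.4277 rad/s
omega_joint = omega_motor / 33 = 5.8008 rad/s
v = omega_joint * r = 5.8008 * 7.4
= 42.9262 m/s


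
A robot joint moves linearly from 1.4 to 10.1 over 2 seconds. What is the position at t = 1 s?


s = t/T = 1/2 = 0.5
p(t) = p0 + (pf-p0)*s
= 1.4 + (10.1 - 1.4) * 0.5
= 5.75


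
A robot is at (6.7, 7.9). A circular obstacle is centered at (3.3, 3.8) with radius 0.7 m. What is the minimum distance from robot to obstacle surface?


center_dist = sqrt((6.7-3.3)^2 + (7.9-3.8)^2)
= sqrt(11.56 + 16.81)
= 5.3263
min_dist = center_dist - radius = 5.3263 - 0.7 = 4.6263 m


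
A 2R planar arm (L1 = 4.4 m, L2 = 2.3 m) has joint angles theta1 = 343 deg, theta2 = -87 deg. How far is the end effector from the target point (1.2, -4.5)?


End effector via forward kinematics:
x = L1*cos(t1) + L2*cos(t1+t2) = 3.6513
y = L1*sin(t1) + L2*sin(t1+t2) = -3.5181
Distance to target:
d = sqrt((1.2 - 3.6513)^2 + (-4.5 - -3.5181)^2)
= sqrt(6.009 + 0.9641)
= 2.6407 m


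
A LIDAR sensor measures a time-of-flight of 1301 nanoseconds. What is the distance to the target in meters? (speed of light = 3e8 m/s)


tof = 1301 ns = 1.301e-06 s
dist = c * tof / 2
= 3e8 * 1.301e-06 / 2
= 195.15 m


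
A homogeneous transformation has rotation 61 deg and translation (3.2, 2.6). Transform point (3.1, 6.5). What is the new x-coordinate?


x' = cos(theta)*px - sin(theta)*py + tx
= 0.4848*3.1 - 0.8746*6.5 + 3.2
= -0.9821


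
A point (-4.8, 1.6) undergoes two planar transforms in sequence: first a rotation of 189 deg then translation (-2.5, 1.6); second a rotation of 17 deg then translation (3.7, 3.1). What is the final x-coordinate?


After transform 1:
x1 = cos(189)*-4.8 - sin(189)*1.6 + -2.5 = 2.4912
y1 = sin(189)*-4.8 + cos(189)*1.6 + 1.6 = 0.7706
After transform 2:
x2 = cos(17)*2.4912 - sin(17)*0.7706 + 3.7
= 5.857


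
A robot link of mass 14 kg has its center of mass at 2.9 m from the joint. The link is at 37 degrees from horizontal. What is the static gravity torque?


tau = m*g*L*cos(angle)
= 14 * 9.81 * 2.9 * cos(37 deg)
= 14 * 9.81 * 2.9 * 0.7986
= 318.0853 Nm


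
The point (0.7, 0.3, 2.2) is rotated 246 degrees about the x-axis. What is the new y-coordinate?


Rotation about x-axis: y' = y*cos(theta) - z*sin(theta)
= 0.3 * -0.4067 - 2.2 * -0.9135
= 1.8878


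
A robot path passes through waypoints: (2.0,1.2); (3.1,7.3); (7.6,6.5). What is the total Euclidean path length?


Segment lengths:
  seg1 = sqrt((1.1)^2 + (6.1)^2) = 6.1984
  seg2 = sqrt((4.5)^2 + (-0.8)^2) = 4.5706
Total = 10.7689


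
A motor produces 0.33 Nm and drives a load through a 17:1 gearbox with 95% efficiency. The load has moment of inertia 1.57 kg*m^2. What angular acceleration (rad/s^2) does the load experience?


tau_out = tau_motor * N * eta
= 0.33 * 17 * 0.95 = 5.3295 Nm
alpha = tau_out / I = 5.3295 / 1.57
= 3.3946 rad/s^2


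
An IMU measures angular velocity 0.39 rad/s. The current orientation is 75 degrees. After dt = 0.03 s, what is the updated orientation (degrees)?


delta_theta = w * dt = 0.39 * 0.03 = 0.0117 rad
= 0.6704 deg
theta_new = 75 + 0.6704 = 75.6704 deg


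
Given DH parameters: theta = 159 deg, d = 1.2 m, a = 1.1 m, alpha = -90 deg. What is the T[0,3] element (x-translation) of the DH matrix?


T[0,3] = a * cos(theta)
= 1.1 * cos(159 deg)
= 1.1 * -0.9336
= -1.0269


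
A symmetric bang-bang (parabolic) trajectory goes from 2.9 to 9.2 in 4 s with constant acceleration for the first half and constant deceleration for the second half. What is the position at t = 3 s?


Symmetric rest-to-rest: each phase covers (pf-p0)/2 in time T/2. 0.5*a*(T/2)^2 = (pf-p0)/2 => a = 4*(pf-p0)/T^2
a = 4*(9.2-2.9)/4^2 = 1.575
t = 3 is in the deceleration phase (t > T/2).
p = pf - 0.5*a*(T-t)^2 = 9.2 - 0.5*1.575*1^2
= 8.4125


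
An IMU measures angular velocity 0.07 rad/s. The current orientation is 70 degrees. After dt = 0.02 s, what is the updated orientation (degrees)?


delta_theta = w * dt = 0.07 * 0.02 = 0.0014 rad
= 0.0802 deg
theta_new = 70 + 0.0802 = 70.0802 deg


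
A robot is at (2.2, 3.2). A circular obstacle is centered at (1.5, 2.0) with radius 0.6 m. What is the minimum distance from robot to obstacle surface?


center_dist = sqrt((2.2-1.5)^2 + (3.2-2.0)^2)
= sqrt(0.49 + 1.44)
= 1.3892
min_dist = center_dist - radius = 1.3892 - 0.6 = 0.7892 m


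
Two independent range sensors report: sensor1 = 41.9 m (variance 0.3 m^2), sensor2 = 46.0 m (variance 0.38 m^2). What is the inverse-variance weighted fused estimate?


w1 = (1/var1) / (1/var1 + 1/var2)
   = 3.3333 / (3.3333 + 2.6316) = 0.5588
w2 = 1 - w1 = 0.4412
fused = w1*s1 + w2*s2 = 23.4147 + 20.2941
= 43.7088 m


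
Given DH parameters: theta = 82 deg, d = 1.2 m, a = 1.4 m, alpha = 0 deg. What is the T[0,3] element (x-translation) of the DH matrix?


T[0,3] = a * cos(theta)
= 1.4 * cos(82 deg)
= 1.4 * 0.1392
= 0.1948


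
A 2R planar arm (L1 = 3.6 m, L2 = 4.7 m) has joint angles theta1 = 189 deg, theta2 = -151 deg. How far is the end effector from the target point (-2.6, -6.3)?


End effector via forward kinematics:
x = L1*cos(t1) + L2*cos(t1+t2) = 0.148
y = L1*sin(t1) + L2*sin(t1+t2) = 2.3304
Distance to target:
d = sqrt((-2.6 - 0.148)^2 + (-6.3 - 2.3304)^2)
= sqrt(7.5514 + 74.4846)
= 9.0574 m


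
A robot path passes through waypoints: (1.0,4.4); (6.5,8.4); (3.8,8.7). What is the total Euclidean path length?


Segment lengths:
  seg1 = sqrt((5.5)^2 + (4.0)^2) = 6.8007
  seg2 = sqrt((-2.7)^2 + (0.3)^2) = 2.7166
Total = 9.5174


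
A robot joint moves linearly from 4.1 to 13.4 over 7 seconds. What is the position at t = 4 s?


s = t/T = 4/7 = 0.5714
p(t) = p0 + (pf-p0)*s
= 4.1 + (13.4 - 4.1) * 0.5714
= 9.4143


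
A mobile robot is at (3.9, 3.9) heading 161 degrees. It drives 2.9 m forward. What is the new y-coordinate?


y_new = y0 + d*sin(theta)
= 3.9 + 2.9*sin(161)
= 3.9 + 0.9441
= 4.8441


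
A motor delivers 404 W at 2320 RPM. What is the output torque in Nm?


omega = 2320 * 2*pi/60 = 242.9498 rad/s
tau = P / omega = 404 / 242.9498
= 1.6629 Nm


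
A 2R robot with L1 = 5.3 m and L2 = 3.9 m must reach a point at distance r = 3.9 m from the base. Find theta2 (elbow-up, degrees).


cos(theta2) = (r^2 - L1^2 - L2^2) / (2*L1*L2)
cos(theta2) = (15.21 - 28.09 - 15.21) / 41.34
cos(theta2) = -0.679487
theta2 = 132.8036 degrees


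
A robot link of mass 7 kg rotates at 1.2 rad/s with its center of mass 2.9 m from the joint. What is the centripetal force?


F = m * omega^2 * r
= 7 * 1.2^2 * 2.9
= 7 * 1.44 * 2.9
= 29.232 N


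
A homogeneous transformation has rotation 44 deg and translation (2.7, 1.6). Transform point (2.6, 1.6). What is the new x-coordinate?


x' = cos(theta)*px - sin(theta)*py + tx
= 0.7193*2.6 - 0.6947*1.6 + 2.7
= 3.4588


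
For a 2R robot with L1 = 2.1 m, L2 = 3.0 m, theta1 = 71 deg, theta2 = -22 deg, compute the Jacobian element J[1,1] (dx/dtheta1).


J[1,1] = -L1*sin(t1) - L2*sin(t1+t2)
= -2.1*sin(71) - 3.0*sin(49)
= -4.2497


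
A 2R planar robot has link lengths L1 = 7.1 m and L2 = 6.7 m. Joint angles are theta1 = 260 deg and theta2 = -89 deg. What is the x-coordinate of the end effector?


Convert angles to radians: theta1 = 4.5379, theta2 = -1.5533
x = L1*cos(theta1) + L2*cos(theta1+theta2)
x = -1.2329 + -6.6175
x = -7.8504


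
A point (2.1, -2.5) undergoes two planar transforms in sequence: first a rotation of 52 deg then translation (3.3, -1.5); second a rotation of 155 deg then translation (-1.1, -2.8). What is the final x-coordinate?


After transform 1:
x1 = cos(52)*2.1 - sin(52)*-2.5 + 3.3 = 6.5629
y1 = sin(52)*2.1 + cos(52)*-2.5 + -1.5 = -1.3843
After transform 2:
x2 = cos(155)*6.5629 - sin(155)*-1.3843 + -1.1
= -6.463


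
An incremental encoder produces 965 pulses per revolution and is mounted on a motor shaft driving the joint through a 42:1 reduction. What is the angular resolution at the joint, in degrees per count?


counts per rev = 965
effective counts at joint = 965 * 42 = 40530
resolution = 360 / 40530
= 0.0089 deg/count


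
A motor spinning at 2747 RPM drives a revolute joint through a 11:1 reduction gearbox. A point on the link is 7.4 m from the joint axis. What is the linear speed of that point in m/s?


omega_motor = 2747 * 2*pi/60 = 287.6652 rad/s
omega_joint = omega_motor / 11 = 26.1514 rad/s
v = omega_joint * r = 26.1514 * 7.4
= 193.5202 m/s


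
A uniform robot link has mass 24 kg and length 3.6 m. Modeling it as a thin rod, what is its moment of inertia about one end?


I = (1/3) * m * L^2
= (1/3) * 24 * 3.6^2
= 0.333333 * 24 * 12.96
= 103.68 kg*m^2


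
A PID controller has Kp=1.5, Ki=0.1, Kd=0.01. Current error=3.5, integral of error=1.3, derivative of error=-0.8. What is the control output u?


u = Kp*e + Ki*int(e) + Kd*de/dt
= 1.5*3.5 + 0.1*1.3 + 0.01*(-0.8)
= 5.25 + 0.13 + -0.008
= 5.372


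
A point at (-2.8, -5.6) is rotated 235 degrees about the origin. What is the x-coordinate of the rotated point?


x' = x*cos(theta) - y*sin(theta)
cos(235 deg) = -0.5736, sin(235 deg) = -0.8192
x' = -2.8 * -0.5736 - -5.6 * -0.8192
= 1.606 - 4.5873
= -2.9812


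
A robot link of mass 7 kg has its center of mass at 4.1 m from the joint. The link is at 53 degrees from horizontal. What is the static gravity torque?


tau = m*g*L*cos(angle)
= 7 * 9.81 * 4.1 * cos(53 deg)
= 7 * 9.81 * 4.1 * 0.6018
= 169.4392 Nm


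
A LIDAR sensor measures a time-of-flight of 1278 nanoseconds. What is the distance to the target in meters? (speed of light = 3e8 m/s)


tof = 1278 ns = 1.278e-06 s
dist = c * tof / 2
= 3e8 * 1.278e-06 / 2
= 191.7 m


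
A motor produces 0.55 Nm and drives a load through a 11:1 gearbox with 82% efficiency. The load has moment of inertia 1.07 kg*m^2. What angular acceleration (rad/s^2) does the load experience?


tau_out = tau_motor * N * eta
= 0.55 * 11 * 0.82 = 4.961 Nm
alpha = tau_out / I = 4.961 / 1.07
= 4.6364 rad/s^2


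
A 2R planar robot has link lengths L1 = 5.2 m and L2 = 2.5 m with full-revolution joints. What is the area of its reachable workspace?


r_max = L1 + L2 = 7.7 m
r_min = |L1 - L2| = 2.7 m
Area = pi*(r_max^2 - r_min^2)
= pi*(59.29 - 7.29)
= pi * 52.0
= 163.3628 m^2


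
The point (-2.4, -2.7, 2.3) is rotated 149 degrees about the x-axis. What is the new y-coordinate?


Rotation about x-axis: y' = y*cos(theta) - z*sin(theta)
= -2.7 * -0.8572 - 2.3 * 0.515
= 1.1298


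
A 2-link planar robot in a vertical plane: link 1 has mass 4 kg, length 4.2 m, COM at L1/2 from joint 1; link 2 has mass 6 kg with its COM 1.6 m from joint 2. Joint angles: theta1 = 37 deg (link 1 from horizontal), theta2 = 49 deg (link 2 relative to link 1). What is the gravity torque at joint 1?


Horizontal distance from joint 1 to link-1 COM:
  x_c1 = (L1/2)*cos(t1) = 2.1 * 0.7986 = 1.6771 m
Horizontal distance from joint 1 to link-2 COM:
  x_c2 = L1*cos(t1) + Lc2*cos(t1+t2)
       = 4.2*0.7986 + 1.6*0.0698 = 3.4659 m
tau1 = m1*g*x_c1 + m2*g*x_c2
     = 4*9.81*1.6771 + 6*9.81*3.4659
     = 65.8108 + 204.0017
     = 269.8124 Nm


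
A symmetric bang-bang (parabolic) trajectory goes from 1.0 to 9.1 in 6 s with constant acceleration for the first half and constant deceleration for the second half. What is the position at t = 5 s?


Symmetric rest-to-rest: each phase covers (pf-p0)/2 in time T/2. 0.5*a*(T/2)^2 = (pf-p0)/2 => a = 4*(pf-p0)/T^2
a = 4*(9.1-1.0)/6^2 = 0.9
t = 5 is in the deceleration phase (t > T/2).
p = pf - 0.5*a*(T-t)^2 = 9.1 - 0.5*0.9*1^2
= 8.65


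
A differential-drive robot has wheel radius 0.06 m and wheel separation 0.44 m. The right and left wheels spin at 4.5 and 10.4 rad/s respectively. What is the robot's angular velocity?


vR = r*wR = 0.06*4.5 = 0.27 m/s
vL = r*wL = 0.06*10.4 = 0.624 m/s
v = (vR+vL)/2 = 0.447 m/s
omega = (vR-vL)/L = -0.8045 rad/s
angular velocity = -0.8045 rad/s


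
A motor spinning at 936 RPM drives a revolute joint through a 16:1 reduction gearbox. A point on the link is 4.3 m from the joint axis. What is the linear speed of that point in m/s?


omega_motor = 936 * 2*pi/60 = 98.0177 rad/s
omega_joint = omega_motor / 16 = 6.1261 rad/s
v = omega_joint * r = 6.1261 * 4.3
= 26.3423 m/s


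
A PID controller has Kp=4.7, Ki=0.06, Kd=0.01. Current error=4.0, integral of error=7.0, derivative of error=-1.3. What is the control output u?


u = Kp*e + Ki*int(e) + Kd*de/dt
= 4.7*4.0 + 0.06*7.0 + 0.01*(-1.3)
= 18.8 + 0.42 + -0.013
= 19.207


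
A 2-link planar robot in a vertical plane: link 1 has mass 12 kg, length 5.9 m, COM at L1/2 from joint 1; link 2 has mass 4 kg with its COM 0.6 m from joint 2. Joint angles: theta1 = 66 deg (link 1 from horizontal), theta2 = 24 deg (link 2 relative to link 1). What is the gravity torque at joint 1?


Horizontal distance from joint 1 to link-1 COM:
  x_c1 = (L1/2)*cos(t1) = 2.95 * 0.4067 = 1.1999 m
Horizontal distance from joint 1 to link-2 COM:
  x_c2 = L1*cos(t1) + Lc2*cos(t1+t2)
       = 5.9*0.4067 + 0.6*0.0 = 2.3997 m
tau1 = m1*g*x_c1 + m2*g*x_c2
     = 12*9.81*1.1999 + 4*9.81*2.3997
     = 141.2491 + 94.166
     = 235.4151 Nm


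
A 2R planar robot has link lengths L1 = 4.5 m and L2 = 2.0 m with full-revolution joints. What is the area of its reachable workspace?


r_max = L1 + L2 = 6.5 m
r_min = |L1 - L2| = 2.5 m
Area = pi*(r_max^2 - r_min^2)
= pi*(42.25 - 6.25)
= pi * 36.0
= 113.0973 m^2


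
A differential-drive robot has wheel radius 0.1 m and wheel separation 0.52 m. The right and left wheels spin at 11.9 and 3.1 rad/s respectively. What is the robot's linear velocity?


vR = r*wR = 0.1*11.9 = 1.19 m/s
vL = r*wL = 0.1*3.1 = 0.31 m/s
v = (vR+vL)/2 = 0.75 m/s
omega = (vR-vL)/L = 1.6923 rad/s
linear velocity = 0.75 m/s


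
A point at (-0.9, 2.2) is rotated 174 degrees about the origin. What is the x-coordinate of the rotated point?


x' = x*cos(theta) - y*sin(theta)
cos(174 deg) = -0.9945, sin(174 deg) = 0.1045
x' = -0.9 * -0.9945 - 2.2 * 0.1045
= 0.8951 - 0.23
= 0.6651


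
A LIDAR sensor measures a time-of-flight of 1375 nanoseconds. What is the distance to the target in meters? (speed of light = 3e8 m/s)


tof = 1375 ns = 1.375e-06 s
dist = c * tof / 2
= 3e8 * 1.375e-06 / 2
= 206.25 m


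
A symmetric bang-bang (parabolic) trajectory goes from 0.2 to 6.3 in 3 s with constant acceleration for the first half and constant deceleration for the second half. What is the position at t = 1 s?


Symmetric rest-to-rest: each phase covers (pf-p0)/2 in time T/2. 0.5*a*(T/2)^2 = (pf-p0)/2 => a = 4*(pf-p0)/T^2
a = 4*(6.3-0.2)/3^2 = 2.7111
t = 1 is in the acceleration phase (t <= T/2).
p = p0 + 0.5*a*t^2 = 0.2 + 0.5*2.7111*1^2
= 1.5556


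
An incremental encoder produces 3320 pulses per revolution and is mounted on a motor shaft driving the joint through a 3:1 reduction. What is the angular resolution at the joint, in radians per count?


counts per rev = 3320
effective counts at joint = 3320 * 3 = 9960
resolution = 2*pi / 9960
= 6.3084e-04 rad/count


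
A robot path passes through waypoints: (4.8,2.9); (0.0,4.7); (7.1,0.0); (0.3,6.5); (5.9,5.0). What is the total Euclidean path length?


Segment lengths:
  seg1 = sqrt((-4.8)^2 + (1.8)^2) = 5.1264
  seg2 = sqrt((7.1)^2 + (-4.7)^2) = 8.5147
  seg3 = sqrt((-6.8)^2 + (6.5)^2) = 9.4069
  seg4 = sqrt((5.6)^2 + (-1.5)^2) = 5.7974
Total = 28.8454


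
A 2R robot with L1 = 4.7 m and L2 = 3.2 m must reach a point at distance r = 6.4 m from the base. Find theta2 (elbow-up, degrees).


cos(theta2) = (r^2 - L1^2 - L2^2) / (2*L1*L2)
cos(theta2) = (40.96 - 22.09 - 10.24) / 30.08
cos(theta2) = 0.286902
theta2 = 73.3275 degrees


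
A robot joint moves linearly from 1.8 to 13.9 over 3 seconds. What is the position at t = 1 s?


s = t/T = 1/3 = 0.3333
p(t) = p0 + (pf-p0)*s
= 1.8 + (13.9 - 1.8) * 0.3333
= 5.8333


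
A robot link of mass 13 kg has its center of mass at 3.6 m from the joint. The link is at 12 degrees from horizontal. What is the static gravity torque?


tau = m*g*L*cos(angle)
= 13 * 9.81 * 3.6 * cos(12 deg)
= 13 * 9.81 * 3.6 * 0.9781
= 449.0754 Nm


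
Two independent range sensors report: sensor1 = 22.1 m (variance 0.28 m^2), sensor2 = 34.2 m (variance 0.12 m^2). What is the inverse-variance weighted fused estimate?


w1 = (1/var1) / (1/var1 + 1/var2)
   = 3.5714 / (3.5714 + 8.3333) = 0.3
w2 = 1 - w1 = 0.7
fused = w1*s1 + w2*s2 = 6.63 + 23.94
= 30.57 m


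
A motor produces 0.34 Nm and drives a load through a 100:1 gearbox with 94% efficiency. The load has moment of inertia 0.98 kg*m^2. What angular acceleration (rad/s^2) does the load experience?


tau_out = tau_motor * N * eta
= 0.34 * 100 * 0.94 = 31.96 Nm
alpha = tau_out / I = 31.96 / 0.98
= 32.6122 rad/s^2


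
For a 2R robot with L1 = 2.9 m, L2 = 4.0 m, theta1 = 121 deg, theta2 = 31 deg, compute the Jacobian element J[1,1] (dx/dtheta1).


J[1,1] = -L1*sin(t1) - L2*sin(t1+t2)
= -2.9*sin(121) - 4.0*sin(152)
= -4.3637


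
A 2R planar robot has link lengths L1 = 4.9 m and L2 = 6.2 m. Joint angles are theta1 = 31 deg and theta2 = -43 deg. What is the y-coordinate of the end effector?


Convert angles to radians: theta1 = 0.5411, theta2 = -0.7505
y = L1*sin(theta1) + L2*sin(theta1+theta2)
y = 2.5237 + -1.2891
y = 1.2346


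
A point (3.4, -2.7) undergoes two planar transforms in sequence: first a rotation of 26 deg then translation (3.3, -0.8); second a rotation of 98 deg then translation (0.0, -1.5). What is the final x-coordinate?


After transform 1:
x1 = cos(26)*3.4 - sin(26)*-2.7 + 3.3 = 7.5395
y1 = sin(26)*3.4 + cos(26)*-2.7 + -0.8 = -1.7363
After transform 2:
x2 = cos(98)*7.5395 - sin(98)*-1.7363 + 0.0
= 0.6701


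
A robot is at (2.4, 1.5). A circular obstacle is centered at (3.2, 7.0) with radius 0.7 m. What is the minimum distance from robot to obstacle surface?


center_dist = sqrt((2.4-3.2)^2 + (1.5-7.0)^2)
= sqrt(0.64 + 30.25)
= 5.5579
min_dist = center_dist - radius = 5.5579 - 0.7 = 4.8579 m


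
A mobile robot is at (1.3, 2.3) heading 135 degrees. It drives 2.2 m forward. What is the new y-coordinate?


y_new = y0 + d*sin(theta)
= 2.3 + 2.2*sin(135)
= 2.3 + 1.5556
= 3.8556


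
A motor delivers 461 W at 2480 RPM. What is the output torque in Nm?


omega = 2480 * 2*pi/60 = 259.705 rad/s
tau = P / omega = 461 / 259.705
= 1.7751 Nm


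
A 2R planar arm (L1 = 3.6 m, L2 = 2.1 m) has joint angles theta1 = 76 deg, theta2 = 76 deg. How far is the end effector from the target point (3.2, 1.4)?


End effector via forward kinematics:
x = L1*cos(t1) + L2*cos(t1+t2) = -0.9833
y = L1*sin(t1) + L2*sin(t1+t2) = 4.479
Distance to target:
d = sqrt((3.2 - -0.9833)^2 + (1.4 - 4.479)^2)
= sqrt(17.4998 + 9.48)
= 5.1942 m


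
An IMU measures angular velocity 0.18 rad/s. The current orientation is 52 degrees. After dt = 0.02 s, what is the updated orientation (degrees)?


delta_theta = w * dt = 0.18 * 0.02 = 0.0036 rad
= 0.2063 deg
theta_new = 52 + 0.2063 = 52.2063 deg


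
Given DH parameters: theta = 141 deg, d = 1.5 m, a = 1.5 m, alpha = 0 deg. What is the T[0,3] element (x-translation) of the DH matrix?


T[0,3] = a * cos(theta)
= 1.5 * cos(141 deg)
= 1.5 * -0.7771
= -1.1657


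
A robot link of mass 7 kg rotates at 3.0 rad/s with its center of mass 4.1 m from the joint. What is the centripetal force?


F = m * omega^2 * r
= 7 * 3.0^2 * 4.1
= 7 * 9.0 * 4.1
= 258.3 N


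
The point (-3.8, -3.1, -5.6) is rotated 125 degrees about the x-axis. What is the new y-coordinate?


Rotation about x-axis: y' = y*cos(theta) - z*sin(theta)
= -3.1 * -0.5736 - -5.6 * 0.8192
= 6.3653


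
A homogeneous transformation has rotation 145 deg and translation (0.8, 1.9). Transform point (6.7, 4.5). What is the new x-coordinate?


x' = cos(theta)*px - sin(theta)*py + tx
= -0.8192*6.7 - 0.5736*4.5 + 0.8
= -7.2694


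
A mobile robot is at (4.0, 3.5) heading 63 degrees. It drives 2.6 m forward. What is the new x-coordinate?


x_new = x0 + d*cos(theta)
= 4.0 + 2.6*cos(63)
= 4.0 + 1.1804
= 5.1804


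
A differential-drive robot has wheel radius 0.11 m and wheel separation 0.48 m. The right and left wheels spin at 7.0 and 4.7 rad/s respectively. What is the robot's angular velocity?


vR = r*wR = 0.11*7.0 = 0.77 m/s
vL = r*wL = 0.11*4.7 = 0.517 m/s
v = (vR+vL)/2 = 0.6435 m/s
omega = (vR-vL)/L = 0.5271 rad/s
angular velocity = 0.5271 rad/s


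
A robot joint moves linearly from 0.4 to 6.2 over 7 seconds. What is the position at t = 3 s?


s = t/T = 3/7 = 0.4286
p(t) = p0 + (pf-p0)*s
= 0.4 + (6.2 - 0.4) * 0.4286
= 2.8857


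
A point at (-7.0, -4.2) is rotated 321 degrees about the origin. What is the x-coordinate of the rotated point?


x' = x*cos(theta) - y*sin(theta)
cos(321 deg) = 0.7771, sin(321 deg) = -0.6293
x' = -7.0 * 0.7771 - -4.2 * -0.6293
= -5.44 - 2.6431
= -8.0832


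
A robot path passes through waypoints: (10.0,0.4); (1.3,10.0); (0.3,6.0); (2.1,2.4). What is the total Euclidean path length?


Segment lengths:
  seg1 = sqrt((-8.7)^2 + (9.6)^2) = 12.9557
  seg2 = sqrt((-1.0)^2 + (-4.0)^2) = 4.1231
  seg3 = sqrt((1.8)^2 + (-3.6)^2) = 4.0249
Total = 21.1037


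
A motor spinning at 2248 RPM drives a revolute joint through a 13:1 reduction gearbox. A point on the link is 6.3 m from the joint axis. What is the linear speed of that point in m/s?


omega_motor = 2248 * 2*pi/60 = 235.41 rad/s
omega_joint = omega_motor / 13 = 18.1085 rad/s
v = omega_joint * r = 18.1085 * 6.3
= 114.0833 m/s


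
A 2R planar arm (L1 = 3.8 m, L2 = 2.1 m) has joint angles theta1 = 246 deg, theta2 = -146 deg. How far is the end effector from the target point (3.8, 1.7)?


End effector via forward kinematics:
x = L1*cos(t1) + L2*cos(t1+t2) = -1.9103
y = L1*sin(t1) + L2*sin(t1+t2) = -1.4034
Distance to target:
d = sqrt((3.8 - -1.9103)^2 + (1.7 - -1.4034)^2)
= sqrt(32.6071 + 9.6309)
= 6.4991 m


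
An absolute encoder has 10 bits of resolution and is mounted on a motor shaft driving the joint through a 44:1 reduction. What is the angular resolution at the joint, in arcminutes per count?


counts = 2^10 = 1024
effective counts at joint = 1024 * 44 = 45056
resolution = 360*60 / 45056
= 0.4794 arcmin/count


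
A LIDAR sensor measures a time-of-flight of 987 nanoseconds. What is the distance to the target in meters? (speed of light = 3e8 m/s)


tof = 987 ns = 9.87e-07 s
dist = c * tof / 2
= 3e8 * 9.87e-07 / 2
= 148.05 m


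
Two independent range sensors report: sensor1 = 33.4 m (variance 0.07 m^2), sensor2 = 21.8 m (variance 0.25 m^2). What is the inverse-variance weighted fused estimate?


w1 = (1/var1) / (1/var1 + 1/var2)
   = 14.2857 / (14.2857 + 4.0) = 0.7812
w2 = 1 - w1 = 0.2188
fused = w1*s1 + w2*s2 = 26.0938 + 4.7687
= 30.8625 m


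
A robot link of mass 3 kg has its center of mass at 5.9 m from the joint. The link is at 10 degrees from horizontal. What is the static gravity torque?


tau = m*g*L*cos(angle)
= 3 * 9.81 * 5.9 * cos(10 deg)
= 3 * 9.81 * 5.9 * 0.9848
= 170.9991 Nm


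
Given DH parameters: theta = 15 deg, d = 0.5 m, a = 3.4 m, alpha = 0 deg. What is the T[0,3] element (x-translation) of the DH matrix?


T[0,3] = a * cos(theta)
= 3.4 * cos(15 deg)
= 3.4 * 0.9659
= 3.2841


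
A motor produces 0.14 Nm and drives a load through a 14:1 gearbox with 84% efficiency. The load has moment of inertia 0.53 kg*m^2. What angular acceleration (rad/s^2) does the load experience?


tau_out = tau_motor * N * eta
= 0.14 * 14 * 0.84 = 1.6464 Nm
alpha = tau_out / I = 1.6464 / 0.53
= 3.1064 rad/s^2
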